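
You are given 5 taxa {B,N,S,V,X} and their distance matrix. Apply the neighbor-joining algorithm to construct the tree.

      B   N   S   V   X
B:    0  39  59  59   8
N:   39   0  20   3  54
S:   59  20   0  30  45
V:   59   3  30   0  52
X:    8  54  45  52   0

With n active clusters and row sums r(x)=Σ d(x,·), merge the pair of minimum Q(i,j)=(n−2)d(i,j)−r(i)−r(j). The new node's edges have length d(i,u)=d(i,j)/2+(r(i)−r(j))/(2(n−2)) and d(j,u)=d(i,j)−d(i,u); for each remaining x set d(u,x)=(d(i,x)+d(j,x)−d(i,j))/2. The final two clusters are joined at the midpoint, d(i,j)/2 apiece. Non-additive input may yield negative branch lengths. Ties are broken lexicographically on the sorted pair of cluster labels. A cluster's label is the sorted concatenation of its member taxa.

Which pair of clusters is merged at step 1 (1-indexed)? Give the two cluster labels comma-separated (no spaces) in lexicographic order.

step 1: merge (B,X) at d=8, Q=-300; branch lengths B→5, X→3; new cluster BX
  updated: d(BX,N)=85/2, d(BX,S)=48, d(BX,V)=103/2
step 2: merge (BX,S) at d=48, Q=-144; branch lengths BX→35, S→13; new cluster BSX
  updated: d(BSX,N)=29/4, d(BSX,V)=67/4
step 3: merge (BSX,N) at d=29/4, Q=-27; branch lengths BSX→21/2, N→-13/4; new cluster BNSX
  updated: d(BNSX,V)=25/4
step 4: merge (BNSX,V) at d=25/4; branch lengths BNSX→25/8, V→25/8; new cluster BNSVX
final tree: ((((B:5,X:3):35,S:13):21/2,N:-13/4):25/8,V:25/8)
total length: 139/2

B,X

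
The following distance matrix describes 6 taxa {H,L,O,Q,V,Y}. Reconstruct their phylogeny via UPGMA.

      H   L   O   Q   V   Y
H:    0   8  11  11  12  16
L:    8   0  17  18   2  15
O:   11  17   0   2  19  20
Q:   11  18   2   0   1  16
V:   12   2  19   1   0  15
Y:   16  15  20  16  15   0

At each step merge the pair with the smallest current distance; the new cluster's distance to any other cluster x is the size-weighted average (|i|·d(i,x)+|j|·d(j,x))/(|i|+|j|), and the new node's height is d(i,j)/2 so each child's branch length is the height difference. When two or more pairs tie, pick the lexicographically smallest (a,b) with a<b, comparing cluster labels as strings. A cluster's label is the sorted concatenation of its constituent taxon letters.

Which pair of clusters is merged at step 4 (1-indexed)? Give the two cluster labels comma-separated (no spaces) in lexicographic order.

HL,OQV

1. join Q+V (d=1) ⇒ QV; edges |Q|=1/2, |V|=1/2
  updated: d(H,QV)=23/2, d(L,QV)=10, d(O,QV)=21/2, d(QV,Y)=31/2
2. join H+L (d=8) ⇒ HL; edges |H|=4, |L|=4
  updated: d(HL,O)=14, d(HL,QV)=43/4, d(HL,Y)=31/2
3. join O+QV (d=21/2) ⇒ OQV; edges |O|=21/4, |QV|=19/4
  updated: d(HL,OQV)=71/6, d(OQV,Y)=17
4. join HL+OQV (d=71/6) ⇒ HLOQV; edges |HL|=23/12, |OQV|=2/3
  updated: d(HLOQV,Y)=82/5
5. join HLOQV+Y (d=82/5) ⇒ HLOQVY; edges |HLOQV|=137/60, |Y|=41/5
final tree: (((H:4,L:4):23/12,(O:21/4,(Q:1/2,V:1/2):19/4):2/3):137/60,Y:41/5)
total length: 481/15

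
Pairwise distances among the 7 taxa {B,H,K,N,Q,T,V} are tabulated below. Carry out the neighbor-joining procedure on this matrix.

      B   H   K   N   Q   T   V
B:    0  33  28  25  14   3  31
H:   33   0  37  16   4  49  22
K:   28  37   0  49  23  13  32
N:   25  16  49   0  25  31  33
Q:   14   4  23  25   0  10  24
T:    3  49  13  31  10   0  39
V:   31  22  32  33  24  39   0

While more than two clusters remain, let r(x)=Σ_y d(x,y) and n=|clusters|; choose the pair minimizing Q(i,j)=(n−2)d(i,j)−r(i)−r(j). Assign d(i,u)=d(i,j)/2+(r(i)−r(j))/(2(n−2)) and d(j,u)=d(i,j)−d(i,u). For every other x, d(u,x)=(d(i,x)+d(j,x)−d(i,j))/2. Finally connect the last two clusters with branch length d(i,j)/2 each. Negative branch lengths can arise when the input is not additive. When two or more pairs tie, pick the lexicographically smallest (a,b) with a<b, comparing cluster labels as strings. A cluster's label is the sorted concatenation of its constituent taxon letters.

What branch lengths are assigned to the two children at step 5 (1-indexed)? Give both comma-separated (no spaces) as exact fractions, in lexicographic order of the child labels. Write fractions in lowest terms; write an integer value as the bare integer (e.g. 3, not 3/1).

75/16,43/16

step 1: merge (B,T) at d=3, Q=-264; branch lengths B→2/5, T→13/5; new cluster BT
  updated: d(BT,H)=79/2, d(BT,K)=19, d(BT,N)=53/2, d(BT,Q)=21/2, d(BT,V)=67/2
step 2: merge (BT,K) at d=19, Q=-213; branch lengths BT→45/8, K→107/8; new cluster BKT
  updated: d(BKT,H)=115/4, d(BKT,N)=113/4, d(BKT,Q)=29/4, d(BKT,V)=93/4
step 3: merge (BKT,Q) at d=29/4, Q=-126; branch lengths BKT→49/6, Q→-11/12; new cluster BKQT
  updated: d(BKQT,H)=51/4, d(BKQT,N)=23, d(BKQT,V)=20
step 4: merge (BKQT,V) at d=20, Q=-363/4; branch lengths BKQT→83/16, V→237/16; new cluster BKQTV
  updated: d(BKQTV,H)=59/8, d(BKQTV,N)=18
step 5: merge (BKQTV,H) at d=59/8, Q=-331/8; branch lengths BKQTV→75/16, H→43/16; new cluster BHKQTV
  updated: d(BHKQTV,N)=213/16
step 6: merge (BHKQTV,N) at d=213/16; branch lengths BHKQTV→213/32, N→213/32; new cluster BHKNQTV
final tree: ((((((B:2/5,T:13/5):45/8,K:107/8):49/6,Q:-11/12):83/16,V:237/16):75/16,H:43/16):213/32,N:213/32)
total length: 1119/16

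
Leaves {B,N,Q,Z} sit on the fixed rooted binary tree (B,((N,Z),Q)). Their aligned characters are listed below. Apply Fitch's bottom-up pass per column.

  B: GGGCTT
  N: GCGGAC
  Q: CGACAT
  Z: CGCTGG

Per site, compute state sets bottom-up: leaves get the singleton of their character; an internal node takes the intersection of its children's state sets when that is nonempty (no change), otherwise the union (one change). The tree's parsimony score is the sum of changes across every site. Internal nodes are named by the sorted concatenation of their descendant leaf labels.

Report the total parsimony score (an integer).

11

NZ@0: {G} ∪ {C} = {C,G} (union, +1)
NQZ@0: {C,G} ∩ {C} = {C} (intersection, +0)
BNQZ@0: {G} ∪ {C} = {C,G} (union, +1)
NZ@1: {C} ∪ {G} = {C,G} (union, +1)
NQZ@1: {C,G} ∩ {G} = {G} (intersection, +0)
BNQZ@1: {G} ∩ {G} = {G} (intersection, +0)
NZ@2: {G} ∪ {C} = {C,G} (union, +1)
NQZ@2: {C,G} ∪ {A} = {A,C,G} (union, +1)
BNQZ@2: {G} ∩ {A,C,G} = {G} (intersection, +0)
NZ@3: {G} ∪ {T} = {G,T} (union, +1)
NQZ@3: {G,T} ∪ {C} = {C,G,T} (union, +1)
BNQZ@3: {C} ∩ {C,G,T} = {C} (intersection, +0)
NZ@4: {A} ∪ {G} = {A,G} (union, +1)
NQZ@4: {A,G} ∩ {A} = {A} (intersection, +0)
BNQZ@4: {T} ∪ {A} = {A,T} (union, +1)
NZ@5: {C} ∪ {G} = {C,G} (union, +1)
NQZ@5: {C,G} ∪ {T} = {C,G,T} (union, +1)
BNQZ@5: {T} ∩ {C,G,T} = {T} (intersection, +0)
per-site changes: [2, 1, 2, 2, 2, 2]; total = 11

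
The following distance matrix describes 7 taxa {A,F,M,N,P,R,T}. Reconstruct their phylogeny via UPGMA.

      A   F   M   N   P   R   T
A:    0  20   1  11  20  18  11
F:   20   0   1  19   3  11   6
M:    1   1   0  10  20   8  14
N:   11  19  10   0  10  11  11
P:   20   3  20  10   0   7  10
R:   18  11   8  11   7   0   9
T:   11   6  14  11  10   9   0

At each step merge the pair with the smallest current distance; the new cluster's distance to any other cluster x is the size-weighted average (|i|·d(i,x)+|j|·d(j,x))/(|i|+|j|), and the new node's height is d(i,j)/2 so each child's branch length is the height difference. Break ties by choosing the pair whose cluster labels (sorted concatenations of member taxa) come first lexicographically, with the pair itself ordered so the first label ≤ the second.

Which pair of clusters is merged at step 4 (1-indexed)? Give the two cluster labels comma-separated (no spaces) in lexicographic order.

FPT,R

iteration 1: select A,M (d=1); attach at lengths (1/2, 1/2); label the merged cluster AM
  updated: d(AM,F)=21/2, d(AM,N)=21/2, d(AM,P)=20, d(AM,R)=13, d(AM,T)=25/2
iteration 2: select F,P (d=3); attach at lengths (3/2, 3/2); label the merged cluster FP
  updated: d(AM,FP)=61/4, d(FP,N)=29/2, d(FP,R)=9, d(FP,T)=8
iteration 3: select FP,T (d=8); attach at lengths (5/2, 4); label the merged cluster FPT
  updated: d(AM,FPT)=43/3, d(FPT,N)=40/3, d(FPT,R)=9
iteration 4: select FPT,R (d=9); attach at lengths (1/2, 9/2); label the merged cluster FPRT
  updated: d(AM,FPRT)=14, d(FPRT,N)=51/4
iteration 5: select AM,N (d=21/2); attach at lengths (19/4, 21/4); label the merged cluster AMN
  updated: d(AMN,FPRT)=163/12
iteration 6: select AMN,FPRT (d=163/12); attach at lengths (37/24, 55/24); label the merged cluster AFMNPRT
final tree: (((A:1/2,M:1/2):19/4,N:21/4):37/24,(((F:3/2,P:3/2):5/2,T:4):1/2,R:9/2):55/24)
total length: 88/3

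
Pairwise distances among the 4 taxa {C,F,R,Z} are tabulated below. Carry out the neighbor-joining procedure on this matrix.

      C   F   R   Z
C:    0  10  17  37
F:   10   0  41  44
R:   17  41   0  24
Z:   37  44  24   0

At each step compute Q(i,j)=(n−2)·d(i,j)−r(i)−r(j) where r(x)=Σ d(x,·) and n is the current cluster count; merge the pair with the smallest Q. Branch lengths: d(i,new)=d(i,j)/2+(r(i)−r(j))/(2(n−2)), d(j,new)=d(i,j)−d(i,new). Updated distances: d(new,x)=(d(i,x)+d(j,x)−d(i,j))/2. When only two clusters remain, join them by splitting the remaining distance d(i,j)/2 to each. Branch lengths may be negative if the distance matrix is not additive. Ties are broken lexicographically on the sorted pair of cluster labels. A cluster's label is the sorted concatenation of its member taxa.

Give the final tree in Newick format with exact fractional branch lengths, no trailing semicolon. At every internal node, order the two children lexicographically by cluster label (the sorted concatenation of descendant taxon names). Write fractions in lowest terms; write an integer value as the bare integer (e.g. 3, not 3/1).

1. join C+F (d=10, Q=-139) ⇒ CF; edges |C|=-11/4, |F|=51/4
  updated: d(CF,R)=24, d(CF,Z)=71/2
2. join CF+R (d=24, Q=-167/2) ⇒ CFR; edges |CF|=71/4, |R|=25/4
  updated: d(CFR,Z)=71/4
3. join CFR+Z (d=71/4) ⇒ CFRZ; edges |CFR|=71/8, |Z|=71/8
final tree: (((C:-11/4,F:51/4):71/4,R:25/4):71/8,Z:71/8)
total length: 207/4

(((C:-11/4,F:51/4):71/4,R:25/4):71/8,Z:71/8)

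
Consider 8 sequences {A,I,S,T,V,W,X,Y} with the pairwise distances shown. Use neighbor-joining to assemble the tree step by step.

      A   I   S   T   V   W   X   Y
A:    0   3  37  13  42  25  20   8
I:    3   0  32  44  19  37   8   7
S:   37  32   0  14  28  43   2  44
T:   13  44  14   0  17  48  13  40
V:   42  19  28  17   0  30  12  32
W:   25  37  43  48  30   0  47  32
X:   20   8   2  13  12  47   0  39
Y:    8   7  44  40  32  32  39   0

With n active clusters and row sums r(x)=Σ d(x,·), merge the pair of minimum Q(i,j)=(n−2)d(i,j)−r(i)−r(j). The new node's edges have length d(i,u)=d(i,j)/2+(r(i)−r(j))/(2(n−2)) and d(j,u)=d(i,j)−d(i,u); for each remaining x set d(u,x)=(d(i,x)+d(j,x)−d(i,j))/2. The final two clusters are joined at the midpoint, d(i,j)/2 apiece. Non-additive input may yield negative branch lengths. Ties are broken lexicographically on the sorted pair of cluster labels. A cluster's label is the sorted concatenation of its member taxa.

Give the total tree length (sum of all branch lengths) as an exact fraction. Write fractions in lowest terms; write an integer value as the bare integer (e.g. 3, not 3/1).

4661/64

step 1: merge (S,X) at d=2, Q=-329; branch lengths S→71/12, X→-47/12; new cluster SX
  updated: d(A,SX)=55/2, d(I,SX)=19, d(SX,T)=25/2, d(SX,V)=19, d(SX,W)=44, d(SX,Y)=81/2
step 2: merge (SX,T) at d=25/2, Q=-549/2; branch lengths SX→101/20, T→149/20; new cluster STX
  updated: d(A,STX)=14, d(I,STX)=101/4, d(STX,V)=47/4, d(STX,W)=159/4, d(STX,Y)=34
step 3: merge (STX,V) at d=47/4, Q=-425/2; branch lengths STX→37/8, V→57/8; new cluster STVX
  updated: d(A,STVX)=177/8, d(I,STVX)=65/4, d(STVX,W)=29, d(STVX,Y)=217/8
step 4: merge (STVX,W) at d=29, Q=-261/2; branch lengths STVX→39/4, W→77/4; new cluster STVWX
  updated: d(A,STVWX)=145/16, d(I,STVWX)=97/8, d(STVWX,Y)=241/16
step 5: merge (A,STVWX) at d=145/16, Q=-611/16; branch lengths A→31/64, STVWX→549/64; new cluster ASTVWX
  updated: d(ASTVWX,I)=97/32, d(ASTVWX,Y)=7
step 6: merge (ASTVWX,I) at d=97/32, Q=-545/32; branch lengths ASTVWX→97/64, I→97/64; new cluster AISTVWX
  updated: d(AISTVWX,Y)=351/64
step 7: merge (AISTVWX,Y) at d=351/64; branch lengths AISTVWX→351/128, Y→351/128; new cluster AISTVWXY
final tree: (((A:31/64,((((S:71/12,X:-47/12):101/20,T:149/20):37/8,V:57/8):39/4,W:77/4):549/64):97/64,I:97/64):351/128,Y:351/128)
total length: 4661/64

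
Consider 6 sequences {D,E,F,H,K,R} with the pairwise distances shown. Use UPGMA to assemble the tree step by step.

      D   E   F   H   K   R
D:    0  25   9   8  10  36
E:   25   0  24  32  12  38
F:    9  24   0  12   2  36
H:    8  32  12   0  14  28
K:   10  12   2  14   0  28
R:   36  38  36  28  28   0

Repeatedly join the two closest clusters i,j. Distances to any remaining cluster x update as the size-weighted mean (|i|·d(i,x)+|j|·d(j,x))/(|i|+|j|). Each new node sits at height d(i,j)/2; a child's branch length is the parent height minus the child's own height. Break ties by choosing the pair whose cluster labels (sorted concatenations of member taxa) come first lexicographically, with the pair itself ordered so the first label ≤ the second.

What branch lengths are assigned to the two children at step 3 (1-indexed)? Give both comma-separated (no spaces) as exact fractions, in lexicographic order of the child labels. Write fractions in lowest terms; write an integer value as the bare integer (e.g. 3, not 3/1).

step 1: merge (F,K) at d=2; branch lengths F→1, K→1; new cluster FK
  updated: d(D,FK)=19/2, d(E,FK)=18, d(FK,H)=13, d(FK,R)=32
step 2: merge (D,H) at d=8; branch lengths D→4, H→4; new cluster DH
  updated: d(DH,E)=57/2, d(DH,FK)=45/4, d(DH,R)=32
step 3: merge (DH,FK) at d=45/4; branch lengths DH→13/8, FK→37/8; new cluster DFHK
  updated: d(DFHK,E)=93/4, d(DFHK,R)=32
step 4: merge (DFHK,E) at d=93/4; branch lengths DFHK→6, E→93/8; new cluster DEFHK
  updated: d(DEFHK,R)=166/5
step 5: merge (DEFHK,R) at d=166/5; branch lengths DEFHK→199/40, R→83/5; new cluster DEFHKR
final tree: ((((D:4,H:4):13/8,(F:1,K:1):37/8):6,E:93/8):199/40,R:83/5)
total length: 1109/20

13/8,37/8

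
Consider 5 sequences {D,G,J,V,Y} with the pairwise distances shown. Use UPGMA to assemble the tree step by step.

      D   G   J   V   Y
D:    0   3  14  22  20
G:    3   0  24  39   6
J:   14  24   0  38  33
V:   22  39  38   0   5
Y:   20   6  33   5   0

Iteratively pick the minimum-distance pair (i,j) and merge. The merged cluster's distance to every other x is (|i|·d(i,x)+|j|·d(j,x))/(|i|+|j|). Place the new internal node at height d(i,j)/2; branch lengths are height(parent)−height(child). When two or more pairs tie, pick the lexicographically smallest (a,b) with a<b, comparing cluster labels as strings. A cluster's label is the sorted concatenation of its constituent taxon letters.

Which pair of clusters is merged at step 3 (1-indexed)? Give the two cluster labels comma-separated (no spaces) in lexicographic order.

1. join D+G (d=3) ⇒ DG; edges |D|=3/2, |G|=3/2
  updated: d(DG,J)=19, d(DG,V)=61/2, d(DG,Y)=13
2. join V+Y (d=5) ⇒ VY; edges |V|=5/2, |Y|=5/2
  updated: d(DG,VY)=87/4, d(J,VY)=71/2
3. join DG+J (d=19) ⇒ DGJ; edges |DG|=8, |J|=19/2
  updated: d(DGJ,VY)=79/3
4. join DGJ+VY (d=79/3) ⇒ DGJVY; edges |DGJ|=11/3, |VY|=32/3
final tree: (((D:3/2,G:3/2):8,J:19/2):11/3,(V:5/2,Y:5/2):32/3)
total length: 239/6

DG,J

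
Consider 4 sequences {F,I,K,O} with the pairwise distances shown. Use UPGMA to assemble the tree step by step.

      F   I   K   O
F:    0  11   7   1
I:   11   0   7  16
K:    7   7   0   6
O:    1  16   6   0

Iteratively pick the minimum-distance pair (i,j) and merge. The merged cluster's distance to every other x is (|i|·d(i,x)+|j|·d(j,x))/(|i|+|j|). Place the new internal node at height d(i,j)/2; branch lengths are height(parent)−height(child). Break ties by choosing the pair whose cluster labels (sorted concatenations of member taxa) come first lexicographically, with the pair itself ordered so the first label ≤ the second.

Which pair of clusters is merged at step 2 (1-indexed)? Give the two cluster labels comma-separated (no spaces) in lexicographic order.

FO,K

step 1: merge (F,O) at d=1; branch lengths F→1/2, O→1/2; new cluster FO
  updated: d(FO,I)=27/2, d(FO,K)=13/2
step 2: merge (FO,K) at d=13/2; branch lengths FO→11/4, K→13/4; new cluster FKO
  updated: d(FKO,I)=34/3
step 3: merge (FKO,I) at d=34/3; branch lengths FKO→29/12, I→17/3; new cluster FIKO
final tree: (((F:1/2,O:1/2):11/4,K:13/4):29/12,I:17/3)
total length: 181/12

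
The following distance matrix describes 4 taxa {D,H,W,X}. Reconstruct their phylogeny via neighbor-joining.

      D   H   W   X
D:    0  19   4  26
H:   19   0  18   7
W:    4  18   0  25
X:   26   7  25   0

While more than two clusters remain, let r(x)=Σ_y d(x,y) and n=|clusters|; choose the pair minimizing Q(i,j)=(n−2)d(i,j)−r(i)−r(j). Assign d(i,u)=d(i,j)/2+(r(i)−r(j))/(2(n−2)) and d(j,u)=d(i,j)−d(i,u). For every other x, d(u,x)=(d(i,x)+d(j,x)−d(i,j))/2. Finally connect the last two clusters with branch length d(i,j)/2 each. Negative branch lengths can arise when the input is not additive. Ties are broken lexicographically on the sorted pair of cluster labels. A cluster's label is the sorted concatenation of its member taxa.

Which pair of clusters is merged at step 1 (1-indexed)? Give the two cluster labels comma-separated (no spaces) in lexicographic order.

iteration 1: select D,W (d=4, Q=-88); attach at lengths (5/2, 3/2); label the merged cluster DW
  updated: d(DW,H)=33/2, d(DW,X)=47/2
iteration 2: select DW,H (d=33/2, Q=-47); attach at lengths (33/2, 0); label the merged cluster DHW
  updated: d(DHW,X)=7
iteration 3: select DHW,X (d=7); attach at lengths (7/2, 7/2); label the merged cluster DHWX
final tree: (((D:5/2,W:3/2):33/2,H:0):7/2,X:7/2)
total length: 55/2

D,W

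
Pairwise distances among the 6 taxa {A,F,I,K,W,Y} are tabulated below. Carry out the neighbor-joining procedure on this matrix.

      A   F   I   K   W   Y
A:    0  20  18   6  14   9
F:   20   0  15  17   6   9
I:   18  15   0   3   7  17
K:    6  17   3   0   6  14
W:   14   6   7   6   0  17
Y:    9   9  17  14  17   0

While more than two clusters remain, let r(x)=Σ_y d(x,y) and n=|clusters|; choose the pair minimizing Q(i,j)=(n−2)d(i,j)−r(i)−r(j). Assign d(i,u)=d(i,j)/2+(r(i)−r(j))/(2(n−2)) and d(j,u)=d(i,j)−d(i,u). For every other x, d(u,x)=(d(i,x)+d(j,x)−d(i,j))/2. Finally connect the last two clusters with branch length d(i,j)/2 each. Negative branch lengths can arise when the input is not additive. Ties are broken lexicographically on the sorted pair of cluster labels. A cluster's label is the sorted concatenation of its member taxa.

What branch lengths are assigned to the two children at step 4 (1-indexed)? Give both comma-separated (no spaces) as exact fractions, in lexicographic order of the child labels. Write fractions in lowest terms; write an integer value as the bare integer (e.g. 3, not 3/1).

13/4,41/8

iteration 1: select A,Y (d=9, Q=-97); attach at lengths (37/8, 35/8); label the merged cluster AY
  updated: d(AY,F)=10, d(AY,I)=13, d(AY,K)=11/2, d(AY,W)=11
iteration 2: select I,K (d=3, Q=-121/2); attach at lengths (31/12, 5/12); label the merged cluster IK
  updated: d(AY,IK)=31/4, d(F,IK)=29/2, d(IK,W)=5
iteration 3: select AY,IK (d=31/4, Q=-81/2); attach at lengths (17/4, 7/2); label the merged cluster AIKY
  updated: d(AIKY,F)=67/8, d(AIKY,W)=33/8
iteration 4: select AIKY,F (d=67/8, Q=-37/2); attach at lengths (13/4, 41/8); label the merged cluster AFIKY
  updated: d(AFIKY,W)=7/8
iteration 5: select AFIKY,W (d=7/8); attach at lengths (7/16, 7/16); label the merged cluster AFIKWY
final tree: ((((A:37/8,Y:35/8):17/4,(I:31/12,K:5/12):7/2):13/4,F:41/8):7/16,W:7/16)
total length: 29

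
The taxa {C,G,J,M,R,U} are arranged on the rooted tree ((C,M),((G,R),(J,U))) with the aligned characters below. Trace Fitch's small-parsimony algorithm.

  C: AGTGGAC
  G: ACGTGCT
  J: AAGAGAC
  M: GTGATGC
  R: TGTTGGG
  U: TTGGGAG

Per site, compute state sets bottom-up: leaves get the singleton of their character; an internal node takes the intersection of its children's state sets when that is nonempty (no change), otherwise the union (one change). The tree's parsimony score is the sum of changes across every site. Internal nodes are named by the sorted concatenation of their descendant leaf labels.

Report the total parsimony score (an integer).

19

[col 0] CM: children C:{A}, M:{G} ∪→ {A,G}; cost 1
[col 0] GR: children G:{A}, R:{T} ∪→ {A,T}; cost 1
[col 0] JU: children J:{A}, U:{T} ∪→ {A,T}; cost 1
[col 0] GJRU: children GR:{A,T}, JU:{A,T} ∩→ {A,T}; cost 0
[col 0] CGJMRU: children CM:{A,G}, GJRU:{A,T} ∩→ {A}; cost 0
[col 1] CM: children C:{G}, M:{T} ∪→ {G,T}; cost 1
[col 1] GR: children G:{C}, R:{G} ∪→ {C,G}; cost 1
[col 1] JU: children J:{A}, U:{T} ∪→ {A,T}; cost 1
[col 1] GJRU: children GR:{C,G}, JU:{A,T} ∪→ {A,C,G,T}; cost 1
[col 1] CGJMRU: children CM:{G,T}, GJRU:{A,C,G,T} ∩→ {G,T}; cost 0
[col 2] CM: children C:{T}, M:{G} ∪→ {G,T}; cost 1
[col 2] GR: children G:{G}, R:{T} ∪→ {G,T}; cost 1
[col 2] JU: children J:{G}, U:{G} ∩→ {G}; cost 0
[col 2] GJRU: children GR:{G,T}, JU:{G} ∩→ {G}; cost 0
[col 2] CGJMRU: children CM:{G,T}, GJRU:{G} ∩→ {G}; cost 0
[col 3] CM: children C:{G}, M:{A} ∪→ {A,G}; cost 1
[col 3] GR: children G:{T}, R:{T} ∩→ {T}; cost 0
[col 3] JU: children J:{A}, U:{G} ∪→ {A,G}; cost 1
[col 3] GJRU: children GR:{T}, JU:{A,G} ∪→ {A,G,T}; cost 1
[col 3] CGJMRU: children CM:{A,G}, GJRU:{A,G,T} ∩→ {A,G}; cost 0
[col 4] CM: children C:{G}, M:{T} ∪→ {G,T}; cost 1
[col 4] GR: children G:{G}, R:{G} ∩→ {G}; cost 0
[col 4] JU: children J:{G}, U:{G} ∩→ {G}; cost 0
[col 4] GJRU: children GR:{G}, JU:{G} ∩→ {G}; cost 0
[col 4] CGJMRU: children CM:{G,T}, GJRU:{G} ∩→ {G}; cost 0
[col 5] CM: children C:{A}, M:{G} ∪→ {A,G}; cost 1
[col 5] GR: children G:{C}, R:{G} ∪→ {C,G}; cost 1
[col 5] JU: children J:{A}, U:{A} ∩→ {A}; cost 0
[col 5] GJRU: children GR:{C,G}, JU:{A} ∪→ {A,C,G}; cost 1
[col 5] CGJMRU: children CM:{A,G}, GJRU:{A,C,G} ∩→ {A,G}; cost 0
[col 6] CM: children C:{C}, M:{C} ∩→ {C}; cost 0
[col 6] GR: children G:{T}, R:{G} ∪→ {G,T}; cost 1
[col 6] JU: children J:{C}, U:{G} ∪→ {C,G}; cost 1
[col 6] GJRU: children GR:{G,T}, JU:{C,G} ∩→ {G}; cost 0
[col 6] CGJMRU: children CM:{C}, GJRU:{G} ∪→ {C,G}; cost 1
per-site changes: [3, 4, 2, 3, 1, 3, 3]; total = 19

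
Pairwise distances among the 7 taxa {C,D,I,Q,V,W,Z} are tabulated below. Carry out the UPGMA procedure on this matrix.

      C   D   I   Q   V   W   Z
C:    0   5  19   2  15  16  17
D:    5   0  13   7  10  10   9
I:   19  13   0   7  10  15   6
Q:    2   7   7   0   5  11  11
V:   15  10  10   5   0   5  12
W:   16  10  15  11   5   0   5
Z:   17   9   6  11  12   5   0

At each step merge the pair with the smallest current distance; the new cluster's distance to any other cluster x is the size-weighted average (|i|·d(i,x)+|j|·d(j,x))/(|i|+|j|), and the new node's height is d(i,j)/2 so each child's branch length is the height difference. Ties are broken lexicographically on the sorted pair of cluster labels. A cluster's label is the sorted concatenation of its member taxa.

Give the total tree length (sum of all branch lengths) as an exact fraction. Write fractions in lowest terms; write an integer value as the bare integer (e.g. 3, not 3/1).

step 1: merge (C,Q) at d=2; branch lengths C→1, Q→1; new cluster CQ
  updated: d(CQ,D)=6, d(CQ,I)=13, d(CQ,V)=10, d(CQ,W)=27/2, d(CQ,Z)=14
step 2: merge (V,W) at d=5; branch lengths V→5/2, W→5/2; new cluster VW
  updated: d(CQ,VW)=47/4, d(D,VW)=10, d(I,VW)=25/2, d(VW,Z)=17/2
step 3: merge (CQ,D) at d=6; branch lengths CQ→2, D→3; new cluster CDQ
  updated: d(CDQ,I)=13, d(CDQ,VW)=67/6, d(CDQ,Z)=37/3
step 4: merge (I,Z) at d=6; branch lengths I→3, Z→3; new cluster IZ
  updated: d(CDQ,IZ)=38/3, d(IZ,VW)=21/2
step 5: merge (IZ,VW) at d=21/2; branch lengths IZ→9/4, VW→11/4; new cluster IVWZ
  updated: d(CDQ,IVWZ)=143/12
step 6: merge (CDQ,IVWZ) at d=143/12; branch lengths CDQ→71/24, IVWZ→17/24; new cluster CDIQVWZ
final tree: (((C:1,Q:1):2,D:3):71/24,((I:3,Z:3):9/4,(V:5/2,W:5/2):11/4):17/24)
total length: 80/3

80/3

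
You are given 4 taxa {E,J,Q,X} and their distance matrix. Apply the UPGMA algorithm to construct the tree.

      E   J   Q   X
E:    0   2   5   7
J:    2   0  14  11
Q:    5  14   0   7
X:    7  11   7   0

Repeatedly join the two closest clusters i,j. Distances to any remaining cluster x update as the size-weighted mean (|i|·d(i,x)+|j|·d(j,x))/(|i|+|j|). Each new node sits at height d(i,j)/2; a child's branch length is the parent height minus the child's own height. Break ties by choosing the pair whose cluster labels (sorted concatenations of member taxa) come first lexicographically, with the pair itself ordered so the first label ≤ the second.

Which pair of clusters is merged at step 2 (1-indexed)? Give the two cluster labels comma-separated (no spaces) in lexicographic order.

Q,X

iteration 1: select E,J (d=2); attach at lengths (1, 1); label the merged cluster EJ
  updated: d(EJ,Q)=19/2, d(EJ,X)=9
iteration 2: select Q,X (d=7); attach at lengths (7/2, 7/2); label the merged cluster QX
  updated: d(EJ,QX)=37/4
iteration 3: select EJ,QX (d=37/4); attach at lengths (29/8, 9/8); label the merged cluster EJQX
final tree: ((E:1,J:1):29/8,(Q:7/2,X:7/2):9/8)
total length: 55/4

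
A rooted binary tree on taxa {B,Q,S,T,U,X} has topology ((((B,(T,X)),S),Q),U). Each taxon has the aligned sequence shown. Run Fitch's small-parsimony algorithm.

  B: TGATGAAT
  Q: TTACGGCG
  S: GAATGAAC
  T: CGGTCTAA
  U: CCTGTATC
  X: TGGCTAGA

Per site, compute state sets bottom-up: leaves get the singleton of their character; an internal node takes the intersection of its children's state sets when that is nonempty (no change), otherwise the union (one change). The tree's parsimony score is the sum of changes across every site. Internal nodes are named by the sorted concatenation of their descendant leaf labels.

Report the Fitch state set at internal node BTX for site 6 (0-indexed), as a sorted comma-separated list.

A

[col 0] TX: children T:{C}, X:{T} ∪→ {C,T}; cost 1
[col 0] BTX: children B:{T}, TX:{C,T} ∩→ {T}; cost 0
[col 0] BSTX: children BTX:{T}, S:{G} ∪→ {G,T}; cost 1
[col 0] BQSTX: children BSTX:{G,T}, Q:{T} ∩→ {T}; cost 0
[col 0] BQSTUX: children BQSTX:{T}, U:{C} ∪→ {C,T}; cost 1
[col 1] TX: children T:{G}, X:{G} ∩→ {G}; cost 0
[col 1] BTX: children B:{G}, TX:{G} ∩→ {G}; cost 0
[col 1] BSTX: children BTX:{G}, S:{A} ∪→ {A,G}; cost 1
[col 1] BQSTX: children BSTX:{A,G}, Q:{T} ∪→ {A,G,T}; cost 1
[col 1] BQSTUX: children BQSTX:{A,G,T}, U:{C} ∪→ {A,C,G,T}; cost 1
[col 2] TX: children T:{G}, X:{G} ∩→ {G}; cost 0
[col 2] BTX: children B:{A}, TX:{G} ∪→ {A,G}; cost 1
[col 2] BSTX: children BTX:{A,G}, S:{A} ∩→ {A}; cost 0
[col 2] BQSTX: children BSTX:{A}, Q:{A} ∩→ {A}; cost 0
[col 2] BQSTUX: children BQSTX:{A}, U:{T} ∪→ {A,T}; cost 1
[col 3] TX: children T:{T}, X:{C} ∪→ {C,T}; cost 1
[col 3] BTX: children B:{T}, TX:{C,T} ∩→ {T}; cost 0
[col 3] BSTX: children BTX:{T}, S:{T} ∩→ {T}; cost 0
[col 3] BQSTX: children BSTX:{T}, Q:{C} ∪→ {C,T}; cost 1
[col 3] BQSTUX: children BQSTX:{C,T}, U:{G} ∪→ {C,G,T}; cost 1
[col 4] TX: children T:{C}, X:{T} ∪→ {C,T}; cost 1
[col 4] BTX: children B:{G}, TX:{C,T} ∪→ {C,G,T}; cost 1
[col 4] BSTX: children BTX:{C,G,T}, S:{G} ∩→ {G}; cost 0
[col 4] BQSTX: children BSTX:{G}, Q:{G} ∩→ {G}; cost 0
[col 4] BQSTUX: children BQSTX:{G}, U:{T} ∪→ {G,T}; cost 1
[col 5] TX: children T:{T}, X:{A} ∪→ {A,T}; cost 1
[col 5] BTX: children B:{A}, TX:{A,T} ∩→ {A}; cost 0
[col 5] BSTX: children BTX:{A}, S:{A} ∩→ {A}; cost 0
[col 5] BQSTX: children BSTX:{A}, Q:{G} ∪→ {A,G}; cost 1
[col 5] BQSTUX: children BQSTX:{A,G}, U:{A} ∩→ {A}; cost 0
[col 6] TX: children T:{A}, X:{G} ∪→ {A,G}; cost 1
[col 6] BTX: children B:{A}, TX:{A,G} ∩→ {A}; cost 0
[col 6] BSTX: children BTX:{A}, S:{A} ∩→ {A}; cost 0
[col 6] BQSTX: children BSTX:{A}, Q:{C} ∪→ {A,C}; cost 1
[col 6] BQSTUX: children BQSTX:{A,C}, U:{T} ∪→ {A,C,T}; cost 1
[col 7] TX: children T:{A}, X:{A} ∩→ {A}; cost 0
[col 7] BTX: children B:{T}, TX:{A} ∪→ {A,T}; cost 1
[col 7] BSTX: children BTX:{A,T}, S:{C} ∪→ {A,C,T}; cost 1
[col 7] BQSTX: children BSTX:{A,C,T}, Q:{G} ∪→ {A,C,G,T}; cost 1
[col 7] BQSTUX: children BQSTX:{A,C,G,T}, U:{C} ∩→ {C}; cost 0
per-site changes: [3, 3, 2, 3, 3, 2, 3, 3]; total = 22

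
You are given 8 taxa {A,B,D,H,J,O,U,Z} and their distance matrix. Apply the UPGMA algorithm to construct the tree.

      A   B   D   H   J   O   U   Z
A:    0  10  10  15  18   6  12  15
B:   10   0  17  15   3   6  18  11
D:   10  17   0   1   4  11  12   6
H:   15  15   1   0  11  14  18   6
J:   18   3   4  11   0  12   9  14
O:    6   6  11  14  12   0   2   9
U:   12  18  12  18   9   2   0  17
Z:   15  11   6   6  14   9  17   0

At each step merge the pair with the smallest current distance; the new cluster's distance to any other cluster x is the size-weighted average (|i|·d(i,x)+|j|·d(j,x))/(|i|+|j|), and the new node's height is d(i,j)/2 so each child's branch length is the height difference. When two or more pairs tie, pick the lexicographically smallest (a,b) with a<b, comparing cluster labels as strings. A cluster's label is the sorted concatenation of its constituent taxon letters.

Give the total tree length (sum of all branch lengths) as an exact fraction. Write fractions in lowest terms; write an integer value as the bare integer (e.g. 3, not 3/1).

883/30

iteration 1: select D,H (d=1); attach at lengths (1/2, 1/2); label the merged cluster DH
  updated: d(A,DH)=25/2, d(B,DH)=16, d(DH,J)=15/2, d(DH,O)=25/2, d(DH,U)=15, d(DH,Z)=6
iteration 2: select O,U (d=2); attach at lengths (1, 1); label the merged cluster OU
  updated: d(A,OU)=9, d(B,OU)=12, d(DH,OU)=55/4, d(J,OU)=21/2, d(OU,Z)=13
iteration 3: select B,J (d=3); attach at lengths (3/2, 3/2); label the merged cluster BJ
  updated: d(A,BJ)=14, d(BJ,DH)=47/4, d(BJ,OU)=45/4, d(BJ,Z)=25/2
iteration 4: select DH,Z (d=6); attach at lengths (5/2, 3); label the merged cluster DHZ
  updated: d(A,DHZ)=40/3, d(BJ,DHZ)=12, d(DHZ,OU)=27/2
iteration 5: select A,OU (d=9); attach at lengths (9/2, 7/2); label the merged cluster AOU
  updated: d(AOU,BJ)=73/6, d(AOU,DHZ)=121/9
iteration 6: select BJ,DHZ (d=12); attach at lengths (9/2, 3); label the merged cluster BDHJZ
  updated: d(AOU,BDHJZ)=194/15
iteration 7: select AOU,BDHJZ (d=194/15); attach at lengths (59/30, 7/15); label the merged cluster ABDHJOUZ
final tree: ((A:9/2,(O:1,U:1):7/2):59/30,((B:3/2,J:3/2):9/2,((D:1/2,H:1/2):5/2,Z:3):3):7/15)
total length: 883/30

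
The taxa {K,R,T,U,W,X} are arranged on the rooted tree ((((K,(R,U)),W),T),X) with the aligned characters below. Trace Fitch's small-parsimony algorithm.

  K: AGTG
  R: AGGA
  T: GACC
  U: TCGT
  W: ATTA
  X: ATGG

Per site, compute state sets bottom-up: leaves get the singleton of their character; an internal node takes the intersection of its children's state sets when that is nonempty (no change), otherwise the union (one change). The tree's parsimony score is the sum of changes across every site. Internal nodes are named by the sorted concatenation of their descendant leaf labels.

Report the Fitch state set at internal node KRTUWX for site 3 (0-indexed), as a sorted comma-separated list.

A,C,G

RU@0: {A} ∪ {T} = {A,T} (union, +1)
KRU@0: {A} ∩ {A,T} = {A} (intersection, +0)
KRUW@0: {A} ∩ {A} = {A} (intersection, +0)
KRTUW@0: {A} ∪ {G} = {A,G} (union, +1)
KRTUWX@0: {A,G} ∩ {A} = {A} (intersection, +0)
RU@1: {G} ∪ {C} = {C,G} (union, +1)
KRU@1: {G} ∩ {C,G} = {G} (intersection, +0)
KRUW@1: {G} ∪ {T} = {G,T} (union, +1)
KRTUW@1: {G,T} ∪ {A} = {A,G,T} (union, +1)
KRTUWX@1: {A,G,T} ∩ {T} = {T} (intersection, +0)
RU@2: {G} ∩ {G} = {G} (intersection, +0)
KRU@2: {T} ∪ {G} = {G,T} (union, +1)
KRUW@2: {G,T} ∩ {T} = {T} (intersection, +0)
KRTUW@2: {T} ∪ {C} = {C,T} (union, +1)
KRTUWX@2: {C,T} ∪ {G} = {C,G,T} (union, +1)
RU@3: {A} ∪ {T} = {A,T} (union, +1)
KRU@3: {G} ∪ {A,T} = {A,G,T} (union, +1)
KRUW@3: {A,G,T} ∩ {A} = {A} (intersection, +0)
KRTUW@3: {A} ∪ {C} = {A,C} (union, +1)
KRTUWX@3: {A,C} ∪ {G} = {A,C,G} (union, +1)
per-site changes: [2, 3, 3, 4]; total = 12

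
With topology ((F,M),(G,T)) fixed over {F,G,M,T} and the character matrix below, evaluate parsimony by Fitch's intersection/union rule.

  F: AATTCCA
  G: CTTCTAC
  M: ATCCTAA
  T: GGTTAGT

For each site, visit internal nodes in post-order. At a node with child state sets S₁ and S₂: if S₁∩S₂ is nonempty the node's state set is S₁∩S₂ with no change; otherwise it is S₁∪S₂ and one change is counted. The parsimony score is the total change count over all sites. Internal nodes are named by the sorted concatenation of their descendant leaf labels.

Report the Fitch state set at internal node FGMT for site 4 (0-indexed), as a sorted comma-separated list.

T

[col 0] FM: children F:{A}, M:{A} ∩→ {A}; cost 0
[col 0] GT: children G:{C}, T:{G} ∪→ {C,G}; cost 1
[col 0] FGMT: children FM:{A}, GT:{C,G} ∪→ {A,C,G}; cost 1
[col 1] FM: children F:{A}, M:{T} ∪→ {A,T}; cost 1
[col 1] GT: children G:{T}, T:{G} ∪→ {G,T}; cost 1
[col 1] FGMT: children FM:{A,T}, GT:{G,T} ∩→ {T}; cost 0
[col 2] FM: children F:{T}, M:{C} ∪→ {C,T}; cost 1
[col 2] GT: children G:{T}, T:{T} ∩→ {T}; cost 0
[col 2] FGMT: children FM:{C,T}, GT:{T} ∩→ {T}; cost 0
[col 3] FM: children F:{T}, M:{C} ∪→ {C,T}; cost 1
[col 3] GT: children G:{C}, T:{T} ∪→ {C,T}; cost 1
[col 3] FGMT: children FM:{C,T}, GT:{C,T} ∩→ {C,T}; cost 0
[col 4] FM: children F:{C}, M:{T} ∪→ {C,T}; cost 1
[col 4] GT: children G:{T}, T:{A} ∪→ {A,T}; cost 1
[col 4] FGMT: children FM:{C,T}, GT:{A,T} ∩→ {T}; cost 0
[col 5] FM: children F:{C}, M:{A} ∪→ {A,C}; cost 1
[col 5] GT: children G:{A}, T:{G} ∪→ {A,G}; cost 1
[col 5] FGMT: children FM:{A,C}, GT:{A,G} ∩→ {A}; cost 0
[col 6] FM: children F:{A}, M:{A} ∩→ {A}; cost 0
[col 6] GT: children G:{C}, T:{T} ∪→ {C,T}; cost 1
[col 6] FGMT: children FM:{A}, GT:{C,T} ∪→ {A,C,T}; cost 1
per-site changes: [2, 2, 1, 2, 2, 2, 2]; total = 13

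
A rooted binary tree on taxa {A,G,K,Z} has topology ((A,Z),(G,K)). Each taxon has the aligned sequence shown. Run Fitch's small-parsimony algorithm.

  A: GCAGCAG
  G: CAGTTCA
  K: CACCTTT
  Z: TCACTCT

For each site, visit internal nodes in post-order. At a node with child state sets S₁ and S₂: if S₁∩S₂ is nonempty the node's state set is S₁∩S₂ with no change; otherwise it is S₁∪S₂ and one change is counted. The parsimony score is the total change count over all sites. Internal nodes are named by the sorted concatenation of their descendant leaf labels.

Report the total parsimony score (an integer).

AZ@0: {G} ∪ {T} = {G,T} (union, +1)
GK@0: {C} ∩ {C} = {C} (intersection, +0)
AGKZ@0: {G,T} ∪ {C} = {C,G,T} (union, +1)
AZ@1: {C} ∩ {C} = {C} (intersection, +0)
GK@1: {A} ∩ {A} = {A} (intersection, +0)
AGKZ@1: {C} ∪ {A} = {A,C} (union, +1)
AZ@2: {A} ∩ {A} = {A} (intersection, +0)
GK@2: {G} ∪ {C} = {C,G} (union, +1)
AGKZ@2: {A} ∪ {C,G} = {A,C,G} (union, +1)
AZ@3: {G} ∪ {C} = {C,G} (union, +1)
GK@3: {T} ∪ {C} = {C,T} (union, +1)
AGKZ@3: {C,G} ∩ {C,T} = {C} (intersection, +0)
AZ@4: {C} ∪ {T} = {C,T} (union, +1)
GK@4: {T} ∩ {T} = {T} (intersection, +0)
AGKZ@4: {C,T} ∩ {T} = {T} (intersection, +0)
AZ@5: {A} ∪ {C} = {A,C} (union, +1)
GK@5: {C} ∪ {T} = {C,T} (union, +1)
AGKZ@5: {A,C} ∩ {C,T} = {C} (intersection, +0)
AZ@6: {G} ∪ {T} = {G,T} (union, +1)
GK@6: {A} ∪ {T} = {A,T} (union, +1)
AGKZ@6: {G,T} ∩ {A,T} = {T} (intersection, +0)
per-site changes: [2, 1, 2, 2, 1, 2, 2]; total = 12

12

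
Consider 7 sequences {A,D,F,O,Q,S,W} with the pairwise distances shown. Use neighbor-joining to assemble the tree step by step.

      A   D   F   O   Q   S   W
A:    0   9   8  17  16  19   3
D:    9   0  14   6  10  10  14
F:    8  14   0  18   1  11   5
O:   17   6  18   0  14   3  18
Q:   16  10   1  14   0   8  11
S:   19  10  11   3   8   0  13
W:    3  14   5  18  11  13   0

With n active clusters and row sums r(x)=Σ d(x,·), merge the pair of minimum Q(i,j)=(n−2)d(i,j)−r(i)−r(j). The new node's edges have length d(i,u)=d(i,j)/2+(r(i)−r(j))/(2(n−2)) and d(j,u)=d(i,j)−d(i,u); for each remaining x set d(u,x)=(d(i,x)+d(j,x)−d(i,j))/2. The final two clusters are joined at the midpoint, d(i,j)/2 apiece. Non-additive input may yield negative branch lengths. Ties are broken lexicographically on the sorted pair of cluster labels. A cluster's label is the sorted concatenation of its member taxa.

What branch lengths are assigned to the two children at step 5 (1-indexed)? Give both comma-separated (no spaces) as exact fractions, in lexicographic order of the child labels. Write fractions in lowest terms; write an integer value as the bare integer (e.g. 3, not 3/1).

1. join O+S (d=3, Q=-125) ⇒ OS; edges |O|=27/10, |S|=3/10
  updated: d(A,OS)=33/2, d(D,OS)=13/2, d(F,OS)=13, d(OS,Q)=19/2, d(OS,W)=14
2. join A+W (d=3, Q=-175/2) ⇒ AW; edges |A|=35/16, |W|=13/16
  updated: d(AW,D)=10, d(AW,F)=5, d(AW,OS)=55/4, d(AW,Q)=12
3. join D+OS (d=13/2, Q=-255/4) ⇒ DOS; edges |D|=23/8, |OS|=29/8
  updated: d(AW,DOS)=69/8, d(DOS,F)=41/4, d(DOS,Q)=13/2
4. join AW+DOS (d=69/8, Q=-135/4) ⇒ ADOSW; edges |AW|=35/8, |DOS|=17/4
  updated: d(ADOSW,F)=53/16, d(ADOSW,Q)=79/16
5. join ADOSW+F (d=53/16, Q=-37/4) ⇒ ADFOSW; edges |ADOSW|=29/8, |F|=-5/16
  updated: d(ADFOSW,Q)=21/16
6. join ADFOSW+Q (d=21/16) ⇒ ADFOQSW; edges |ADFOSW|=21/32, |Q|=21/32
final tree: ((((A:35/16,W:13/16):35/8,(D:23/8,(O:27/10,S:3/10):29/8):17/4):29/8,F:-5/16):21/32,Q:21/32)
total length: 103/4

29/8,-5/16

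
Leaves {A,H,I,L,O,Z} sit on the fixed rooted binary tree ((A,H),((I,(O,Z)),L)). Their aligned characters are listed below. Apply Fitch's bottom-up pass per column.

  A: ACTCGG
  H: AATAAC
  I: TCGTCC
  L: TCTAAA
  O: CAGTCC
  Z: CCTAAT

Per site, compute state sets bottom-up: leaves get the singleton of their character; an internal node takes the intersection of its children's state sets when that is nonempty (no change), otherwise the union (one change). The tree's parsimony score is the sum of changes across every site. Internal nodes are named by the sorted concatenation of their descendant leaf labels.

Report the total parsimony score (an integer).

15

site 0, node AH: A={A} ∩ H={A} → {A} (+0)
site 0, node OZ: O={C} ∩ Z={C} → {C} (+0)
site 0, node IOZ: I={T} ∪ OZ={C} → {C,T} (+1)
site 0, node ILOZ: IOZ={C,T} ∩ L={T} → {T} (+0)
site 0, node AHILOZ: AH={A} ∪ ILOZ={T} → {A,T} (+1)
site 1, node AH: A={C} ∪ H={A} → {A,C} (+1)
site 1, node OZ: O={A} ∪ Z={C} → {A,C} (+1)
site 1, node IOZ: I={C} ∩ OZ={A,C} → {C} (+0)
site 1, node ILOZ: IOZ={C} ∩ L={C} → {C} (+0)
site 1, node AHILOZ: AH={A,C} ∩ ILOZ={C} → {C} (+0)
site 2, node AH: A={T} ∩ H={T} → {T} (+0)
site 2, node OZ: O={G} ∪ Z={T} → {G,T} (+1)
site 2, node IOZ: I={G} ∩ OZ={G,T} → {G} (+0)
site 2, node ILOZ: IOZ={G} ∪ L={T} → {G,T} (+1)
site 2, node AHILOZ: AH={T} ∩ ILOZ={G,T} → {T} (+0)
site 3, node AH: A={C} ∪ H={A} → {A,C} (+1)
site 3, node OZ: O={T} ∪ Z={A} → {A,T} (+1)
site 3, node IOZ: I={T} ∩ OZ={A,T} → {T} (+0)
site 3, node ILOZ: IOZ={T} ∪ L={A} → {A,T} (+1)
site 3, node AHILOZ: AH={A,C} ∩ ILOZ={A,T} → {A} (+0)
site 4, node AH: A={G} ∪ H={A} → {A,G} (+1)
site 4, node OZ: O={C} ∪ Z={A} → {A,C} (+1)
site 4, node IOZ: I={C} ∩ OZ={A,C} → {C} (+0)
site 4, node ILOZ: IOZ={C} ∪ L={A} → {A,C} (+1)
site 4, node AHILOZ: AH={A,G} ∩ ILOZ={A,C} → {A} (+0)
site 5, node AH: A={G} ∪ H={C} → {C,G} (+1)
site 5, node OZ: O={C} ∪ Z={T} → {C,T} (+1)
site 5, node IOZ: I={C} ∩ OZ={C,T} → {C} (+0)
site 5, node ILOZ: IOZ={C} ∪ L={A} → {A,C} (+1)
site 5, node AHILOZ: AH={C,G} ∩ ILOZ={A,C} → {C} (+0)
per-site changes: [2, 2, 2, 3, 3, 3]; total = 15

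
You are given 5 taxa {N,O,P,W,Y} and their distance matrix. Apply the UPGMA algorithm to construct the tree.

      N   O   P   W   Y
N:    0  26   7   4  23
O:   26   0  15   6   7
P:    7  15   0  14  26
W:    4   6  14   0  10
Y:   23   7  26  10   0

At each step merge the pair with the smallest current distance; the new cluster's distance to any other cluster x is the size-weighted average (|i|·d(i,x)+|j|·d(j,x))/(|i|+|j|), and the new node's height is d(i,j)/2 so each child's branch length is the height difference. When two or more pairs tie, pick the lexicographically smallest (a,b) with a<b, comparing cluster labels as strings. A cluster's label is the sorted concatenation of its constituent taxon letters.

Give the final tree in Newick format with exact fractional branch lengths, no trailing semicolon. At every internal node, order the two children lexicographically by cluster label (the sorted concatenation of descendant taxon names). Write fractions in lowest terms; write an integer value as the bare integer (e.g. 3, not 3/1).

iteration 1: select N,W (d=4); attach at lengths (2, 2); label the merged cluster NW
  updated: d(NW,O)=16, d(NW,P)=21/2, d(NW,Y)=33/2
iteration 2: select O,Y (d=7); attach at lengths (7/2, 7/2); label the merged cluster OY
  updated: d(NW,OY)=65/4, d(OY,P)=41/2
iteration 3: select NW,P (d=21/2); attach at lengths (13/4, 21/4); label the merged cluster NPW
  updated: d(NPW,OY)=53/3
iteration 4: select NPW,OY (d=53/3); attach at lengths (43/12, 16/3); label the merged cluster NOPWY
final tree: (((N:2,W:2):13/4,P:21/4):43/12,(O:7/2,Y:7/2):16/3)
total length: 341/12

(((N:2,W:2):13/4,P:21/4):43/12,(O:7/2,Y:7/2):16/3)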